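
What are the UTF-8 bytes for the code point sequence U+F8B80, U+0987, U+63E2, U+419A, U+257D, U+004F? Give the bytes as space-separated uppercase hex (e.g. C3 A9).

F3 B8 AE 80 E0 A6 87 E6 8F A2 E4 86 9A E2 95 BD 4F

U+F8B80: 4-byte form → F3 B8 AE 80.
U+0987: 3-byte form → E0 A6 87.
U+63E2: 3-byte form → E6 8F A2.
U+419A: 3-byte form → E4 86 9A.
U+257D: 3-byte form → E2 95 BD.
U+004F: 1-byte form → 4F.
Concatenated (17 bytes): F3 B8 AE 80 E0 A6 87 E6 8F A2 E4 86 9A E2 95 BD 4F.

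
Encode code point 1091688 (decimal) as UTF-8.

F4 8A A1 A8

U+10A868 = 0x10A868 = 1091688 decimal. In range U+10000–U+10FFFF → 4-byte form: 11110xxx 10xxxxxx 10xxxxxx 10xxxxxx.
Binary (21 bits): 100001010100001101000.
Split 3+6+6+6: 100 | 001010 | 100001 | 101000.
Byte 1: 11110100 = 0xF4.
Byte 2: 10001010 = 0x8A.
Byte 3: 10100001 = 0xA1.
Byte 4: 10101000 = 0xA8.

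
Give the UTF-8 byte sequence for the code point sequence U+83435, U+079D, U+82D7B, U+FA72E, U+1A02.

F2 83 90 B5 DE 9D F2 82 B5 BB F3 BA 9C AE E1 A8 82

U+83435: 4-byte form → F2 83 90 B5.
U+079D: 2-byte form → DE 9D.
U+82D7B: 4-byte form → F2 82 B5 BB.
U+FA72E: 4-byte form → F3 BA 9C AE.
U+1A02: 3-byte form → E1 A8 82.
Concatenated (17 bytes): F2 83 90 B5 DE 9D F2 82 B5 BB F3 BA 9C AE E1 A8 82.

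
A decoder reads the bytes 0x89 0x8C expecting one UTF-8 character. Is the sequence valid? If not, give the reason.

Byte 0x89 = 10001001 has the form 10xxxxxx — a continuation byte — but there is no preceding leading byte.

invalid (continuation byte with no leading byte)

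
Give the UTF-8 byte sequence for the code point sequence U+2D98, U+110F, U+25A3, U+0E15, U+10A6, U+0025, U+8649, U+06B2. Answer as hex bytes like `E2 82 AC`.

E2 B6 98 E1 84 8F E2 96 A3 E0 B8 95 E1 82 A6 25 E8 99 89 DA B2

U+2D98: 3-byte form → E2 B6 98.
U+110F: 3-byte form → E1 84 8F.
U+25A3: 3-byte form → E2 96 A3.
U+0E15: 3-byte form → E0 B8 95.
U+10A6: 3-byte form → E1 82 A6.
U+0025: 1-byte form → 25.
U+8649: 3-byte form → E8 99 89.
U+06B2: 2-byte form → DA B2.
Concatenated (21 bytes): E2 B6 98 E1 84 8F E2 96 A3 E0 B8 95 E1 82 A6 25 E8 99 89 DA B2.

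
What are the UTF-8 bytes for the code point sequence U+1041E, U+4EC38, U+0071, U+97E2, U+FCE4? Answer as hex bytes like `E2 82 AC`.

U+1041E: 4-byte form → F0 90 90 9E.
U+4EC38: 4-byte form → F1 8E B0 B8.
U+0071: 1-byte form → 71.
U+97E2: 3-byte form → E9 9F A2.
U+FCE4: 3-byte form → EF B3 A4.
Concatenated (15 bytes): F0 90 90 9E F1 8E B0 B8 71 E9 9F A2 EF B3 A4.

F0 90 90 9E F1 8E B0 B8 71 E9 9F A2 EF B3 A4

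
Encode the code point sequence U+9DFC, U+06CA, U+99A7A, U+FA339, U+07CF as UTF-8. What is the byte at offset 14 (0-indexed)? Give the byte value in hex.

U+9DFC → 3-byte form E9 B7 BC at offsets 0–2.
U+06CA → 2-byte form DB 8A at offsets 3–4.
U+99A7A → 4-byte form F2 99 A9 BA at offsets 5–8.
U+FA339 → 4-byte form F3 BA 8C B9 at offsets 9–12.
U+07CF → 2-byte form DF 8F at offsets 13–14.
Offset 14 falls in char 5's range; it's byte 2 of DF 8F = 0x8F.

0x8F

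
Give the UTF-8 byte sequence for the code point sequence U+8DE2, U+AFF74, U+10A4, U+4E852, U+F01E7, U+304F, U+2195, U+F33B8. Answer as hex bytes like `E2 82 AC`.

U+8DE2: 3-byte form → E8 B7 A2.
U+AFF74: 4-byte form → F2 AF BD B4.
U+10A4: 3-byte form → E1 82 A4.
U+4E852: 4-byte form → F1 8E A1 92.
U+F01E7: 4-byte form → F3 B0 87 A7.
U+304F: 3-byte form → E3 81 8F.
U+2195: 3-byte form → E2 86 95.
U+F33B8: 4-byte form → F3 B3 8E B8.
Concatenated (28 bytes): E8 B7 A2 F2 AF BD B4 E1 82 A4 F1 8E A1 92 F3 B0 87 A7 E3 81 8F E2 86 95 F3 B3 8E B8.

E8 B7 A2 F2 AF BD B4 E1 82 A4 F1 8E A1 92 F3 B0 87 A7 E3 81 8F E2 86 95 F3 B3 8E B8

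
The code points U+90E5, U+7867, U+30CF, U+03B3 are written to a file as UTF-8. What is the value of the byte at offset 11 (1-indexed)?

0xB3

1-indexed offset 11 is 0-indexed offset 10.
U+90E5 → 3-byte form E9 83 A5 at offsets 0–2.
U+7867 → 3-byte form E7 A1 A7 at offsets 3–5.
U+30CF → 3-byte form E3 83 8F at offsets 6–8.
U+03B3 → 2-byte form CE B3 at offsets 9–10.
Offset 10 falls in char 4's range; it's byte 2 of CE B3 = 0xB3.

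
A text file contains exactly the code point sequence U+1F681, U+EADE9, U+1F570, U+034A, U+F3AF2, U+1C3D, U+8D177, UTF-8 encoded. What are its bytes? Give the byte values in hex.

F0 9F 9A 81 F3 AA B7 A9 F0 9F 95 B0 CD 8A F3 B3 AB B2 E1 B0 BD F2 8D 85 B7

U+1F681: 4-byte form → F0 9F 9A 81.
U+EADE9: 4-byte form → F3 AA B7 A9.
U+1F570: 4-byte form → F0 9F 95 B0.
U+034A: 2-byte form → CD 8A.
U+F3AF2: 4-byte form → F3 B3 AB B2.
U+1C3D: 3-byte form → E1 B0 BD.
U+8D177: 4-byte form → F2 8D 85 B7.
Concatenated (25 bytes): F0 9F 9A 81 F3 AA B7 A9 F0 9F 95 B0 CD 8A F3 B3 AB B2 E1 B0 BD F2 8D 85 B7.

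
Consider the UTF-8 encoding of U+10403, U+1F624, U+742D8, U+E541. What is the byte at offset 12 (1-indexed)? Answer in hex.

0x98

1-indexed offset 12 is 0-indexed offset 11.
U+10403 → 4-byte form F0 90 90 83 at offsets 0–3.
U+1F624 → 4-byte form F0 9F 98 A4 at offsets 4–7.
U+742D8 → 4-byte form F1 B4 8B 98 at offsets 8–11.
Offset 11 falls in char 3's range; it's byte 4 of F1 B4 8B 98 = 0x98.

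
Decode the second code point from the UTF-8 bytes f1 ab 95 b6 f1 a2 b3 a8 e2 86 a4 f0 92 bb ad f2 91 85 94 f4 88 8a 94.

U+62CE8

Offset 0: leading byte 0xF1 = 11110001 → 4-byte char #1 = F1 AB 95 B6.
Offset 4: leading byte 0xF1 = 11110001 → 4-byte char #2 = F1 A2 B3 A8.
Leading byte 0xF1 = 11110001 matches 11110xxx → 4-byte sequence.
Byte 1: 0xF1 = 11110001, payload 001 (3 bits).
Byte 2: 0xA2 = 10100010 (10xxxxxx ✓), payload 100010.
Byte 3: 0xB3 = 10110011 (10xxxxxx ✓), payload 110011.
Byte 4: 0xA8 = 10101000 (10xxxxxx ✓), payload 101000.
Concatenate: 001100010110011101000 = 0x62CE8 (21 bits → U+62CE8).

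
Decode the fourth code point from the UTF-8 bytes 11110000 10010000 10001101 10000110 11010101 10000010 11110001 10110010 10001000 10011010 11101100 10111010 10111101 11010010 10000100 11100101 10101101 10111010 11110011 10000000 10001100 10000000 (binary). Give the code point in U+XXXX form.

U+CEBD

Offset 0: leading byte 0xF0 = 11110000 → 4-byte char #1 = F0 90 8D 86.
Offset 4: leading byte 0xD5 = 11010101 → 2-byte char #2 = D5 82.
Offset 6: leading byte 0xF1 = 11110001 → 4-byte char #3 = F1 B2 88 9A.
Offset 10: leading byte 0xEC = 11101100 → 3-byte char #4 = EC BA BD.
Leading byte 0xEC = 11101100 matches 1110xxxx → 3-byte sequence.
Byte 1: 0xEC = 11101100, payload 1100 (4 bits).
Byte 2: 0xBA = 10111010 (10xxxxxx ✓), payload 111010.
Byte 3: 0xBD = 10111101 (10xxxxxx ✓), payload 111101.
Concatenate: 1100111010111101 = 0xCEBD (16 bits → U+CEBD).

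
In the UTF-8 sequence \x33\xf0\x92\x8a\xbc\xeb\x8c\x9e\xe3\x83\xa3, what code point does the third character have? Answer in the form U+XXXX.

U+B31E

Offset 0: leading byte 0x33 = 00110011 → 1-byte char #1 = 33.
Offset 1: leading byte 0xF0 = 11110000 → 4-byte char #2 = F0 92 8A BC.
Offset 5: leading byte 0xEB = 11101011 → 3-byte char #3 = EB 8C 9E.
Leading byte 0xEB = 11101011 matches 1110xxxx → 3-byte sequence.
Byte 1: 0xEB = 11101011, payload 1011 (4 bits).
Byte 2: 0x8C = 10001100 (10xxxxxx ✓), payload 001100.
Byte 3: 0x9E = 10011110 (10xxxxxx ✓), payload 011110.
Concatenate: 1011001100011110 = 0xB31E (16 bits → U+B31E).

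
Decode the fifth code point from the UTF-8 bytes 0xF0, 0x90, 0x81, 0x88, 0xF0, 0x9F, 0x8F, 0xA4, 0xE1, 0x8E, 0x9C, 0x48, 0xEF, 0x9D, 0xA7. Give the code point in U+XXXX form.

U+F767

Offset 0: leading byte 0xF0 = 11110000 → 4-byte char #1 = F0 90 81 88.
Offset 4: leading byte 0xF0 = 11110000 → 4-byte char #2 = F0 9F 8F A4.
Offset 8: leading byte 0xE1 = 11100001 → 3-byte char #3 = E1 8E 9C.
Offset 11: leading byte 0x48 = 01001000 → 1-byte char #4 = 48.
Offset 12: leading byte 0xEF = 11101111 → 3-byte char #5 = EF 9D A7.
Leading byte 0xEF = 11101111 matches 1110xxxx → 3-byte sequence.
Byte 1: 0xEF = 11101111, payload 1111 (4 bits).
Byte 2: 0x9D = 10011101 (10xxxxxx ✓), payload 011101.
Byte 3: 0xA7 = 10100111 (10xxxxxx ✓), payload 100111.
Concatenate: 1111011101100111 = 0xF767 (16 bits → U+F767).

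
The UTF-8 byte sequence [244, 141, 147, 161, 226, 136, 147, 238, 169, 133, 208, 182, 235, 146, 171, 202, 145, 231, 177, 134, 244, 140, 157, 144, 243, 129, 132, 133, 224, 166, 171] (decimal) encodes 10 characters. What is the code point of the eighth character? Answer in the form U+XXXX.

U+10C750

Offset 0: leading byte 0xF4 = 11110100 → 4-byte char #1 = F4 8D 93 A1.
Offset 4: leading byte 0xE2 = 11100010 → 3-byte char #2 = E2 88 93.
Offset 7: leading byte 0xEE = 11101110 → 3-byte char #3 = EE A9 85.
Offset 10: leading byte 0xD0 = 11010000 → 2-byte char #4 = D0 B6.
Offset 12: leading byte 0xEB = 11101011 → 3-byte char #5 = EB 92 AB.
Offset 15: leading byte 0xCA = 11001010 → 2-byte char #6 = CA 91.
Offset 17: leading byte 0xE7 = 11100111 → 3-byte char #7 = E7 B1 86.
Offset 20: leading byte 0xF4 = 11110100 → 4-byte char #8 = F4 8C 9D 90.
Leading byte 0xF4 = 11110100 matches 11110xxx → 4-byte sequence.
Byte 1: 0xF4 = 11110100, payload 100 (3 bits).
Byte 2: 0x8C = 10001100 (10xxxxxx ✓), payload 001100.
Byte 3: 0x9D = 10011101 (10xxxxxx ✓), payload 011101.
Byte 4: 0x90 = 10010000 (10xxxxxx ✓), payload 010000.
Concatenate: 100001100011101010000 = 0x10C750 (21 bits → U+10C750).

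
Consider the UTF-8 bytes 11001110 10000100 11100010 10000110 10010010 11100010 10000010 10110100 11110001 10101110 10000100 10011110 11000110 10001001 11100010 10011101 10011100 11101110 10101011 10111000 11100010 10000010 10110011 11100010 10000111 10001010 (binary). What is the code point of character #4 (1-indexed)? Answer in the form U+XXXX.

Offset 0: leading byte 0xCE = 11001110 → 2-byte char #1 = CE 84.
Offset 2: leading byte 0xE2 = 11100010 → 3-byte char #2 = E2 86 92.
Offset 5: leading byte 0xE2 = 11100010 → 3-byte char #3 = E2 82 B4.
Offset 8: leading byte 0xF1 = 11110001 → 4-byte char #4 = F1 AE 84 9E.
Leading byte 0xF1 = 11110001 matches 11110xxx → 4-byte sequence.
Byte 1: 0xF1 = 11110001, payload 001 (3 bits).
Byte 2: 0xAE = 10101110 (10xxxxxx ✓), payload 101110.
Byte 3: 0x84 = 10000100 (10xxxxxx ✓), payload 000100.
Byte 4: 0x9E = 10011110 (10xxxxxx ✓), payload 011110.
Concatenate: 001101110000100011110 = 0x6E11E (21 bits → U+6E11E).

U+6E11E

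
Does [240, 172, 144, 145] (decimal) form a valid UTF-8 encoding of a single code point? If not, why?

Leading byte 0xF0 = 11110000 → 4-byte form.
Continuation bytes 0xAC=10101100, 0x90=10010000, 0x91=10010001 all match 10xxxxxx.
Decoded value 0x2C411 is ≥ 0x10000 (shortest form) and not a surrogate.

valid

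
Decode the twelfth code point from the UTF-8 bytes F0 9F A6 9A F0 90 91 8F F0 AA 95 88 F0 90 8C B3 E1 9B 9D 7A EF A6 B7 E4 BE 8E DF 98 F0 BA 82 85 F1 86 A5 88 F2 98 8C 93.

Offset 0: leading byte 0xF0 = 11110000 → 4-byte char #1 = F0 9F A6 9A.
Offset 4: leading byte 0xF0 = 11110000 → 4-byte char #2 = F0 90 91 8F.
Offset 8: leading byte 0xF0 = 11110000 → 4-byte char #3 = F0 AA 95 88.
Offset 12: leading byte 0xF0 = 11110000 → 4-byte char #4 = F0 90 8C B3.
Offset 16: leading byte 0xE1 = 11100001 → 3-byte char #5 = E1 9B 9D.
Offset 19: leading byte 0x7A = 01111010 → 1-byte char #6 = 7A.
Offset 20: leading byte 0xEF = 11101111 → 3-byte char #7 = EF A6 B7.
Offset 23: leading byte 0xE4 = 11100100 → 3-byte char #8 = E4 BE 8E.
Offset 26: leading byte 0xDF = 11011111 → 2-byte char #9 = DF 98.
Offset 28: leading byte 0xF0 = 11110000 → 4-byte char #10 = F0 BA 82 85.
Offset 32: leading byte 0xF1 = 11110001 → 4-byte char #11 = F1 86 A5 88.
Offset 36: leading byte 0xF2 = 11110010 → 4-byte char #12 = F2 98 8C 93.
Leading byte 0xF2 = 11110010 matches 11110xxx → 4-byte sequence.
Byte 1: 0xF2 = 11110010, payload 010 (3 bits).
Byte 2: 0x98 = 10011000 (10xxxxxx ✓), payload 011000.
Byte 3: 0x8C = 10001100 (10xxxxxx ✓), payload 001100.
Byte 4: 0x93 = 10010011 (10xxxxxx ✓), payload 010011.
Concatenate: 010011000001100010011 = 0x98313 (21 bits → U+98313).

U+98313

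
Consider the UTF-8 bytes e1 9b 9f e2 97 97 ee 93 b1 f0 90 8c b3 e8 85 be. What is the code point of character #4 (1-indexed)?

U+10333

Offset 0: leading byte 0xE1 = 11100001 → 3-byte char #1 = E1 9B 9F.
Offset 3: leading byte 0xE2 = 11100010 → 3-byte char #2 = E2 97 97.
Offset 6: leading byte 0xEE = 11101110 → 3-byte char #3 = EE 93 B1.
Offset 9: leading byte 0xF0 = 11110000 → 4-byte char #4 = F0 90 8C B3.
Leading byte 0xF0 = 11110000 matches 11110xxx → 4-byte sequence.
Byte 1: 0xF0 = 11110000, payload 000 (3 bits).
Byte 2: 0x90 = 10010000 (10xxxxxx ✓), payload 010000.
Byte 3: 0x8C = 10001100 (10xxxxxx ✓), payload 001100.
Byte 4: 0xB3 = 10110011 (10xxxxxx ✓), payload 110011.
Concatenate: 000010000001100110011 = 0x10333 (21 bits → U+10333).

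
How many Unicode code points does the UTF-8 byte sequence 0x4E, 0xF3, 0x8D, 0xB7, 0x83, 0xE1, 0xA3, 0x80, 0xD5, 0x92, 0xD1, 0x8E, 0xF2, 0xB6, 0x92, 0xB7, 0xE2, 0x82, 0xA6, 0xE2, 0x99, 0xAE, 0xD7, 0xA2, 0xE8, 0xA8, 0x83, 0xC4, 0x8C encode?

11

Byte at offset 0: 0x4E = 01001110 → 1-byte char (#1). Advance 1.
Byte at offset 1: 0xF3 = 11110011 → 4-byte char (#2). Advance 4.
Byte at offset 5: 0xE1 = 11100001 → 3-byte char (#3). Advance 3.
Byte at offset 8: 0xD5 = 11010101 → 2-byte char (#4). Advance 2.
Byte at offset 10: 0xD1 = 11010001 → 2-byte char (#5). Advance 2.
Byte at offset 12: 0xF2 = 11110010 → 4-byte char (#6). Advance 4.
Byte at offset 16: 0xE2 = 11100010 → 3-byte char (#7). Advance 3.
Byte at offset 19: 0xE2 = 11100010 → 3-byte char (#8). Advance 3.
Byte at offset 22: 0xD7 = 11010111 → 2-byte char (#9). Advance 2.
Byte at offset 24: 0xE8 = 11101000 → 3-byte char (#10). Advance 3.
Byte at offset 27: 0xC4 = 11000100 → 2-byte char (#11). Advance 2.
Reached end at offset 29 after 11 code points.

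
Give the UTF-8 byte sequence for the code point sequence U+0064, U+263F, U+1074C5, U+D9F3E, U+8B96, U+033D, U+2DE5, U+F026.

U+0064: 1-byte form → 64.
U+263F: 3-byte form → E2 98 BF.
U+1074C5: 4-byte form → F4 87 93 85.
U+D9F3E: 4-byte form → F3 99 BC BE.
U+8B96: 3-byte form → E8 AE 96.
U+033D: 2-byte form → CC BD.
U+2DE5: 3-byte form → E2 B7 A5.
U+F026: 3-byte form → EF 80 A6.
Concatenated (23 bytes): 64 E2 98 BF F4 87 93 85 F3 99 BC BE E8 AE 96 CC BD E2 B7 A5 EF 80 A6.

64 E2 98 BF F4 87 93 85 F3 99 BC BE E8 AE 96 CC BD E2 B7 A5 EF 80 A6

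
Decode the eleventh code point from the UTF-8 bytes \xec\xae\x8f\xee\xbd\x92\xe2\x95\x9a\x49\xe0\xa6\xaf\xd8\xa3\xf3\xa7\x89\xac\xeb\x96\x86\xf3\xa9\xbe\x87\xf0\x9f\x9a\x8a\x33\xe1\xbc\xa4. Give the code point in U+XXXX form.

Offset 0: leading byte 0xEC = 11101100 → 3-byte char #1 = EC AE 8F.
Offset 3: leading byte 0xEE = 11101110 → 3-byte char #2 = EE BD 92.
Offset 6: leading byte 0xE2 = 11100010 → 3-byte char #3 = E2 95 9A.
Offset 9: leading byte 0x49 = 01001001 → 1-byte char #4 = 49.
Offset 10: leading byte 0xE0 = 11100000 → 3-byte char #5 = E0 A6 AF.
Offset 13: leading byte 0xD8 = 11011000 → 2-byte char #6 = D8 A3.
Offset 15: leading byte 0xF3 = 11110011 → 4-byte char #7 = F3 A7 89 AC.
Offset 19: leading byte 0xEB = 11101011 → 3-byte char #8 = EB 96 86.
Offset 22: leading byte 0xF3 = 11110011 → 4-byte char #9 = F3 A9 BE 87.
Offset 26: leading byte 0xF0 = 11110000 → 4-byte char #10 = F0 9F 9A 8A.
Offset 30: leading byte 0x33 = 00110011 → 1-byte char #11 = 33.
Leading byte 0x33 = 00110011 matches 0xxxxxxx → 1-byte sequence.
Byte 1: 0x33 = 00110011, payload 0110011 (7 bits).
Concatenate: 0110011 = 0x33 (7 bits → U+0033).

U+0033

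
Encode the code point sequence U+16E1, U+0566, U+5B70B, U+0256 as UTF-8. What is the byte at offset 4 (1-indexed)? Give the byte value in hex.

0xD5

1-indexed offset 4 is 0-indexed offset 3.
U+16E1 → 3-byte form E1 9B A1 at offsets 0–2.
U+0566 → 2-byte form D5 A6 at offsets 3–4.
Offset 3 falls in char 2's range; it's byte 1 of D5 A6 = 0xD5.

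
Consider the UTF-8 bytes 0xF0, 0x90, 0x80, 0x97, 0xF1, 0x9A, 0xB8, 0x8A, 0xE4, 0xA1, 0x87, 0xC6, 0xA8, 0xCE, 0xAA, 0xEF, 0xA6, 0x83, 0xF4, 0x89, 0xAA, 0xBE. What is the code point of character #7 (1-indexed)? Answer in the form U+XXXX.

U+109ABE

Offset 0: leading byte 0xF0 = 11110000 → 4-byte char #1 = F0 90 80 97.
Offset 4: leading byte 0xF1 = 11110001 → 4-byte char #2 = F1 9A B8 8A.
Offset 8: leading byte 0xE4 = 11100100 → 3-byte char #3 = E4 A1 87.
Offset 11: leading byte 0xC6 = 11000110 → 2-byte char #4 = C6 A8.
Offset 13: leading byte 0xCE = 11001110 → 2-byte char #5 = CE AA.
Offset 15: leading byte 0xEF = 11101111 → 3-byte char #6 = EF A6 83.
Offset 18: leading byte 0xF4 = 11110100 → 4-byte char #7 = F4 89 AA BE.
Leading byte 0xF4 = 11110100 matches 11110xxx → 4-byte sequence.
Byte 1: 0xF4 = 11110100, payload 100 (3 bits).
Byte 2: 0x89 = 10001001 (10xxxxxx ✓), payload 001001.
Byte 3: 0xAA = 10101010 (10xxxxxx ✓), payload 101010.
Byte 4: 0xBE = 10111110 (10xxxxxx ✓), payload 111110.
Concatenate: 100001001101010111110 = 0x109ABE (21 bits → U+109ABE).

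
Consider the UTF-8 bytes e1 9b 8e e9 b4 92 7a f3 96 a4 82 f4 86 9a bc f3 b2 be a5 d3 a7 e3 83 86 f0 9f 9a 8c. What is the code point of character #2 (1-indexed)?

Offset 0: leading byte 0xE1 = 11100001 → 3-byte char #1 = E1 9B 8E.
Offset 3: leading byte 0xE9 = 11101001 → 3-byte char #2 = E9 B4 92.
Leading byte 0xE9 = 11101001 matches 1110xxxx → 3-byte sequence.
Byte 1: 0xE9 = 11101001, payload 1001 (4 bits).
Byte 2: 0xB4 = 10110100 (10xxxxxx ✓), payload 110100.
Byte 3: 0x92 = 10010010 (10xxxxxx ✓), payload 010010.
Concatenate: 1001110100010010 = 0x9D12 (16 bits → U+9D12).

U+9D12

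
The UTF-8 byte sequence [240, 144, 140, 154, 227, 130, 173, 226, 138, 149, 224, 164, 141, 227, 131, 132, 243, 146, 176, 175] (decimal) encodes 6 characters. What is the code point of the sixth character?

Offset 0: leading byte 0xF0 = 11110000 → 4-byte char #1 = F0 90 8C 9A.
Offset 4: leading byte 0xE3 = 11100011 → 3-byte char #2 = E3 82 AD.
Offset 7: leading byte 0xE2 = 11100010 → 3-byte char #3 = E2 8A 95.
Offset 10: leading byte 0xE0 = 11100000 → 3-byte char #4 = E0 A4 8D.
Offset 13: leading byte 0xE3 = 11100011 → 3-byte char #5 = E3 83 84.
Offset 16: leading byte 0xF3 = 11110011 → 4-byte char #6 = F3 92 B0 AF.
Leading byte 0xF3 = 11110011 matches 11110xxx → 4-byte sequence.
Byte 1: 0xF3 = 11110011, payload 011 (3 bits).
Byte 2: 0x92 = 10010010 (10xxxxxx ✓), payload 010010.
Byte 3: 0xB0 = 10110000 (10xxxxxx ✓), payload 110000.
Byte 4: 0xAF = 10101111 (10xxxxxx ✓), payload 101111.
Concatenate: 011010010110000101111 = 0xD2C2F (21 bits → U+D2C2F).

U+D2C2F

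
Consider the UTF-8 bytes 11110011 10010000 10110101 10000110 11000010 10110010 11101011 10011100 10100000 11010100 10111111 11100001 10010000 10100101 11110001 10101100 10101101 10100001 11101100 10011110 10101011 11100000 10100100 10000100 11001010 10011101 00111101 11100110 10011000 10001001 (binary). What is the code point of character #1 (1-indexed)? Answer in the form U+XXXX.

Offset 0: leading byte 0xF3 = 11110011 → 4-byte char #1 = F3 90 B5 86.
Leading byte 0xF3 = 11110011 matches 11110xxx → 4-byte sequence.
Byte 1: 0xF3 = 11110011, payload 011 (3 bits).
Byte 2: 0x90 = 10010000 (10xxxxxx ✓), payload 010000.
Byte 3: 0xB5 = 10110101 (10xxxxxx ✓), payload 110101.
Byte 4: 0x86 = 10000110 (10xxxxxx ✓), payload 000110.
Concatenate: 011010000110101000110 = 0xD0D46 (21 bits → U+D0D46).

U+D0D46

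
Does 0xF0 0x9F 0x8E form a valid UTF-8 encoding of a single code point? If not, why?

invalid (sequence truncated)

Leading byte 0xF0 = 11110000 → 4-byte form, but only 3 bytes are present.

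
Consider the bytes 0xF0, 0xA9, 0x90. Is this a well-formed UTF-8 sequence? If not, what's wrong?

invalid (sequence truncated)

Leading byte 0xF0 = 11110000 → 4-byte form, but only 3 bytes are present.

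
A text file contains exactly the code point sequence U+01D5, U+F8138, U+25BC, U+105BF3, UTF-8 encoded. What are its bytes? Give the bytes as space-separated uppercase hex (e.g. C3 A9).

U+01D5: 2-byte form → C7 95.
U+F8138: 4-byte form → F3 B8 84 B8.
U+25BC: 3-byte form → E2 96 BC.
U+105BF3: 4-byte form → F4 85 AF B3.
Concatenated (13 bytes): C7 95 F3 B8 84 B8 E2 96 BC F4 85 AF B3.

C7 95 F3 B8 84 B8 E2 96 BC F4 85 AF B3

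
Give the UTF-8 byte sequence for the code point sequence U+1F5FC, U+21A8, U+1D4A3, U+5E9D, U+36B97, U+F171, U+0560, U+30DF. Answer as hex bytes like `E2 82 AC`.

U+1F5FC: 4-byte form → F0 9F 97 BC.
U+21A8: 3-byte form → E2 86 A8.
U+1D4A3: 4-byte form → F0 9D 92 A3.
U+5E9D: 3-byte form → E5 BA 9D.
U+36B97: 4-byte form → F0 B6 AE 97.
U+F171: 3-byte form → EF 85 B1.
U+0560: 2-byte form → D5 A0.
U+30DF: 3-byte form → E3 83 9F.
Concatenated (26 bytes): F0 9F 97 BC E2 86 A8 F0 9D 92 A3 E5 BA 9D F0 B6 AE 97 EF 85 B1 D5 A0 E3 83 9F.

F0 9F 97 BC E2 86 A8 F0 9D 92 A3 E5 BA 9D F0 B6 AE 97 EF 85 B1 D5 A0 E3 83 9F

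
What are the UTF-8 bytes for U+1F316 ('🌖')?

U+1F316 = 0x1F316 = 127766 decimal. In range U+10000–U+10FFFF → 4-byte form: 11110xxx 10xxxxxx 10xxxxxx 10xxxxxx.
Binary (21 bits): 000011111001100010110.
Split 3+6+6+6: 000 | 011111 | 001100 | 010110.
Byte 1: 11110000 = 0xF0.
Byte 2: 10011111 = 0x9F.
Byte 3: 10001100 = 0x8C.
Byte 4: 10010110 = 0x96.

F0 9F 8C 96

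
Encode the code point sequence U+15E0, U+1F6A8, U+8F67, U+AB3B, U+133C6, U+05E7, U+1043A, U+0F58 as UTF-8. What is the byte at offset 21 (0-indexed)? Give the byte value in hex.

0x90

U+15E0 → 3-byte form E1 97 A0 at offsets 0–2.
U+1F6A8 → 4-byte form F0 9F 9A A8 at offsets 3–6.
U+8F67 → 3-byte form E8 BD A7 at offsets 7–9.
U+AB3B → 3-byte form EA AC BB at offsets 10–12.
U+133C6 → 4-byte form F0 93 8F 86 at offsets 13–16.
U+05E7 → 2-byte form D7 A7 at offsets 17–18.
U+1043A → 4-byte form F0 90 90 BA at offsets 19–22.
Offset 21 falls in char 7's range; it's byte 3 of F0 90 90 BA = 0x90.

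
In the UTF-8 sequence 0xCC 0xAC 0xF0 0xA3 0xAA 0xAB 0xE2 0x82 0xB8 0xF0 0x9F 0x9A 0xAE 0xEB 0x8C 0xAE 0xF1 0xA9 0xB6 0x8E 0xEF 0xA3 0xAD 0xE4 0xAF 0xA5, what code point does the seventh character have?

U+F8ED

Offset 0: leading byte 0xCC = 11001100 → 2-byte char #1 = CC AC.
Offset 2: leading byte 0xF0 = 11110000 → 4-byte char #2 = F0 A3 AA AB.
Offset 6: leading byte 0xE2 = 11100010 → 3-byte char #3 = E2 82 B8.
Offset 9: leading byte 0xF0 = 11110000 → 4-byte char #4 = F0 9F 9A AE.
Offset 13: leading byte 0xEB = 11101011 → 3-byte char #5 = EB 8C AE.
Offset 16: leading byte 0xF1 = 11110001 → 4-byte char #6 = F1 A9 B6 8E.
Offset 20: leading byte 0xEF = 11101111 → 3-byte char #7 = EF A3 AD.
Leading byte 0xEF = 11101111 matches 1110xxxx → 3-byte sequence.
Byte 1: 0xEF = 11101111, payload 1111 (4 bits).
Byte 2: 0xA3 = 10100011 (10xxxxxx ✓), payload 100011.
Byte 3: 0xAD = 10101101 (10xxxxxx ✓), payload 101101.
Concatenate: 1111100011101101 = 0xF8ED (16 bits → U+F8ED).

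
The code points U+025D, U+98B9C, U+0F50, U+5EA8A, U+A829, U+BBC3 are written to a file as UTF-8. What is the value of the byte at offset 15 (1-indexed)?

1-indexed offset 15 is 0-indexed offset 14.
U+025D → 2-byte form C9 9D at offsets 0–1.
U+98B9C → 4-byte form F2 98 AE 9C at offsets 2–5.
U+0F50 → 3-byte form E0 BD 90 at offsets 6–8.
U+5EA8A → 4-byte form F1 9E AA 8A at offsets 9–12.
U+A829 → 3-byte form EA A0 A9 at offsets 13–15.
Offset 14 falls in char 5's range; it's byte 2 of EA A0 A9 = 0xA0.

0xA0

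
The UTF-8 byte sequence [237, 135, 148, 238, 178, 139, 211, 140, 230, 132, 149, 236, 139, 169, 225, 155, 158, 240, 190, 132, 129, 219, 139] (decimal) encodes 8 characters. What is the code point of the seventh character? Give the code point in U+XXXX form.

Offset 0: leading byte 0xED = 11101101 → 3-byte char #1 = ED 87 94.
Offset 3: leading byte 0xEE = 11101110 → 3-byte char #2 = EE B2 8B.
Offset 6: leading byte 0xD3 = 11010011 → 2-byte char #3 = D3 8C.
Offset 8: leading byte 0xE6 = 11100110 → 3-byte char #4 = E6 84 95.
Offset 11: leading byte 0xEC = 11101100 → 3-byte char #5 = EC 8B A9.
Offset 14: leading byte 0xE1 = 11100001 → 3-byte char #6 = E1 9B 9E.
Offset 17: leading byte 0xF0 = 11110000 → 4-byte char #7 = F0 BE 84 81.
Leading byte 0xF0 = 11110000 matches 11110xxx → 4-byte sequence.
Byte 1: 0xF0 = 11110000, payload 000 (3 bits).
Byte 2: 0xBE = 10111110 (10xxxxxx ✓), payload 111110.
Byte 3: 0x84 = 10000100 (10xxxxxx ✓), payload 000100.
Byte 4: 0x81 = 10000001 (10xxxxxx ✓), payload 000001.
Concatenate: 000111110000100000001 = 0x3E101 (21 bits → U+3E101).

U+3E101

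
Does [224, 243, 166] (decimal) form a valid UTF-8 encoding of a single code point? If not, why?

Leading byte 0xE0 = 11100000 → 3-byte form.
Byte 2 is 0xF3 = 11110011, which is not 10xxxxxx — expected a continuation byte.

invalid (non-continuation byte where continuation expected)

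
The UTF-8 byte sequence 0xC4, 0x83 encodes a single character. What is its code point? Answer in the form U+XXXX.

U+0103

Leading byte 0xC4 = 11000100 matches 110xxxxx → 2-byte sequence.
Byte 1: 0xC4 = 11000100, payload 00100 (5 bits).
Byte 2: 0x83 = 10000011 (10xxxxxx ✓), payload 000011.
Concatenate: 00100000011 = 0x103 (11 bits → U+0103).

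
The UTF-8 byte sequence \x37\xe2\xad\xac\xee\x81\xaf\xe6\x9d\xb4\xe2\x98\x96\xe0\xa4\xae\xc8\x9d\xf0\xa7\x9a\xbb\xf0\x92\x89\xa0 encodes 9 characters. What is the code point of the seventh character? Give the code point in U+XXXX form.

U+021D

Offset 0: leading byte 0x37 = 00110111 → 1-byte char #1 = 37.
Offset 1: leading byte 0xE2 = 11100010 → 3-byte char #2 = E2 AD AC.
Offset 4: leading byte 0xEE = 11101110 → 3-byte char #3 = EE 81 AF.
Offset 7: leading byte 0xE6 = 11100110 → 3-byte char #4 = E6 9D B4.
Offset 10: leading byte 0xE2 = 11100010 → 3-byte char #5 = E2 98 96.
Offset 13: leading byte 0xE0 = 11100000 → 3-byte char #6 = E0 A4 AE.
Offset 16: leading byte 0xC8 = 11001000 → 2-byte char #7 = C8 9D.
Leading byte 0xC8 = 11001000 matches 110xxxxx → 2-byte sequence.
Byte 1: 0xC8 = 11001000, payload 01000 (5 bits).
Byte 2: 0x9D = 10011101 (10xxxxxx ✓), payload 011101.
Concatenate: 01000011101 = 0x21D (11 bits → U+021D).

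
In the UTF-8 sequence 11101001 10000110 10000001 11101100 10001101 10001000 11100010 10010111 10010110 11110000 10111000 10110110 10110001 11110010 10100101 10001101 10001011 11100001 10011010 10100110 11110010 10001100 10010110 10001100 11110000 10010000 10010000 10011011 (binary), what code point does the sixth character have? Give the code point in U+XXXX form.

U+16A6

Offset 0: leading byte 0xE9 = 11101001 → 3-byte char #1 = E9 86 81.
Offset 3: leading byte 0xEC = 11101100 → 3-byte char #2 = EC 8D 88.
Offset 6: leading byte 0xE2 = 11100010 → 3-byte char #3 = E2 97 96.
Offset 9: leading byte 0xF0 = 11110000 → 4-byte char #4 = F0 B8 B6 B1.
Offset 13: leading byte 0xF2 = 11110010 → 4-byte char #5 = F2 A5 8D 8B.
Offset 17: leading byte 0xE1 = 11100001 → 3-byte char #6 = E1 9A A6.
Leading byte 0xE1 = 11100001 matches 1110xxxx → 3-byte sequence.
Byte 1: 0xE1 = 11100001, payload 0001 (4 bits).
Byte 2: 0x9A = 10011010 (10xxxxxx ✓), payload 011010.
Byte 3: 0xA6 = 10100110 (10xxxxxx ✓), payload 100110.
Concatenate: 0001011010100110 = 0x16A6 (16 bits → U+16A6).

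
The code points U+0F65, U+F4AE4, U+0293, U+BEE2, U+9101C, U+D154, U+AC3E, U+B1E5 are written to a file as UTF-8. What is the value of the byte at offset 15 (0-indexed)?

U+0F65 → 3-byte form E0 BD A5 at offsets 0–2.
U+F4AE4 → 4-byte form F3 B4 AB A4 at offsets 3–6.
U+0293 → 2-byte form CA 93 at offsets 7–8.
U+BEE2 → 3-byte form EB BB A2 at offsets 9–11.
U+9101C → 4-byte form F2 91 80 9C at offsets 12–15.
Offset 15 falls in char 5's range; it's byte 4 of F2 91 80 9C = 0x9C.

0x9C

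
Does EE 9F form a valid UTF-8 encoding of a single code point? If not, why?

invalid (sequence truncated)

Leading byte 0xEE = 11101110 → 3-byte form, but only 2 bytes are present.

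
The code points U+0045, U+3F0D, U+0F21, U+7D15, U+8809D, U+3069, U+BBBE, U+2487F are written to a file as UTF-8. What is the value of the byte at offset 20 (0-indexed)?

U+0045 → 1-byte form 45 at offsets 0–0.
U+3F0D → 3-byte form E3 BC 8D at offsets 1–3.
U+0F21 → 3-byte form E0 BC A1 at offsets 4–6.
U+7D15 → 3-byte form E7 B4 95 at offsets 7–9.
U+8809D → 4-byte form F2 88 82 9D at offsets 10–13.
U+3069 → 3-byte form E3 81 A9 at offsets 14–16.
U+BBBE → 3-byte form EB AE BE at offsets 17–19.
U+2487F → 4-byte form F0 A4 A1 BF at offsets 20–23.
Offset 20 falls in char 8's range; it's byte 1 of F0 A4 A1 BF = 0xF0.

0xF0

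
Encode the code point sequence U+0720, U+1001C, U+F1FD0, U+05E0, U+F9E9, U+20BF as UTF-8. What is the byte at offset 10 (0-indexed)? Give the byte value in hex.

0xD7

U+0720 → 2-byte form DC A0 at offsets 0–1.
U+1001C → 4-byte form F0 90 80 9C at offsets 2–5.
U+F1FD0 → 4-byte form F3 B1 BF 90 at offsets 6–9.
U+05E0 → 2-byte form D7 A0 at offsets 10–11.
Offset 10 falls in char 4's range; it's byte 1 of D7 A0 = 0xD7.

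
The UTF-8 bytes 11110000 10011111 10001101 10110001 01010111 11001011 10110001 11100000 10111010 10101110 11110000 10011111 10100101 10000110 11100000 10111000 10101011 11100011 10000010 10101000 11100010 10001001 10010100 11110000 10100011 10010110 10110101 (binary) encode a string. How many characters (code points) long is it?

Byte at offset 0: 0xF0 = 11110000 → 4-byte char (#1). Advance 4.
Byte at offset 4: 0x57 = 01010111 → 1-byte char (#2). Advance 1.
Byte at offset 5: 0xCB = 11001011 → 2-byte char (#3). Advance 2.
Byte at offset 7: 0xE0 = 11100000 → 3-byte char (#4). Advance 3.
Byte at offset 10: 0xF0 = 11110000 → 4-byte char (#5). Advance 4.
Byte at offset 14: 0xE0 = 11100000 → 3-byte char (#6). Advance 3.
Byte at offset 17: 0xE3 = 11100011 → 3-byte char (#7). Advance 3.
Byte at offset 20: 0xE2 = 11100010 → 3-byte char (#8). Advance 3.
Byte at offset 23: 0xF0 = 11110000 → 4-byte char (#9). Advance 4.
Reached end at offset 27 after 9 code points.

9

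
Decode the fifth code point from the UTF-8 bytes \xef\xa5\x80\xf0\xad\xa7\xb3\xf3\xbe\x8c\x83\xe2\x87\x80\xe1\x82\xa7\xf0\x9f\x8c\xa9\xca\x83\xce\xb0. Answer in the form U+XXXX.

U+10A7

Offset 0: leading byte 0xEF = 11101111 → 3-byte char #1 = EF A5 80.
Offset 3: leading byte 0xF0 = 11110000 → 4-byte char #2 = F0 AD A7 B3.
Offset 7: leading byte 0xF3 = 11110011 → 4-byte char #3 = F3 BE 8C 83.
Offset 11: leading byte 0xE2 = 11100010 → 3-byte char #4 = E2 87 80.
Offset 14: leading byte 0xE1 = 11100001 → 3-byte char #5 = E1 82 A7.
Leading byte 0xE1 = 11100001 matches 1110xxxx → 3-byte sequence.
Byte 1: 0xE1 = 11100001, payload 0001 (4 bits).
Byte 2: 0x82 = 10000010 (10xxxxxx ✓), payload 000010.
Byte 3: 0xA7 = 10100111 (10xxxxxx ✓), payload 100111.
Concatenate: 0001000010100111 = 0x10A7 (16 bits → U+10A7).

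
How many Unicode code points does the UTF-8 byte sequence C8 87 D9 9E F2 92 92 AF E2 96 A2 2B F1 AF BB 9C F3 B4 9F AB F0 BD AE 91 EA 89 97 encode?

9

Byte at offset 0: 0xC8 = 11001000 → 2-byte char (#1). Advance 2.
Byte at offset 2: 0xD9 = 11011001 → 2-byte char (#2). Advance 2.
Byte at offset 4: 0xF2 = 11110010 → 4-byte char (#3). Advance 4.
Byte at offset 8: 0xE2 = 11100010 → 3-byte char (#4). Advance 3.
Byte at offset 11: 0x2B = 00101011 → 1-byte char (#5). Advance 1.
Byte at offset 12: 0xF1 = 11110001 → 4-byte char (#6). Advance 4.
Byte at offset 16: 0xF3 = 11110011 → 4-byte char (#7). Advance 4.
Byte at offset 20: 0xF0 = 11110000 → 4-byte char (#8). Advance 4.
Byte at offset 24: 0xEA = 11101010 → 3-byte char (#9). Advance 3.
Reached end at offset 27 after 9 code points.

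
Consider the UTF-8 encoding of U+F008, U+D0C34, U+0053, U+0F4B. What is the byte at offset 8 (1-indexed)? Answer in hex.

0x53

1-indexed offset 8 is 0-indexed offset 7.
U+F008 → 3-byte form EF 80 88 at offsets 0–2.
U+D0C34 → 4-byte form F3 90 B0 B4 at offsets 3–6.
U+0053 → 1-byte form 53 at offsets 7–7.
Offset 7 falls in char 3's range; it's byte 1 of 53 = 0x53.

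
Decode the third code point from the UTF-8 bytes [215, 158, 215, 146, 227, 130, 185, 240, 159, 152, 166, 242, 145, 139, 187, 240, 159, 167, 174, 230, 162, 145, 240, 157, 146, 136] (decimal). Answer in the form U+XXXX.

U+30B9

Offset 0: leading byte 0xD7 = 11010111 → 2-byte char #1 = D7 9E.
Offset 2: leading byte 0xD7 = 11010111 → 2-byte char #2 = D7 92.
Offset 4: leading byte 0xE3 = 11100011 → 3-byte char #3 = E3 82 B9.
Leading byte 0xE3 = 11100011 matches 1110xxxx → 3-byte sequence.
Byte 1: 0xE3 = 11100011, payload 0011 (4 bits).
Byte 2: 0x82 = 10000010 (10xxxxxx ✓), payload 000010.
Byte 3: 0xB9 = 10111001 (10xxxxxx ✓), payload 111001.
Concatenate: 0011000010111001 = 0x30B9 (16 bits → U+30B9).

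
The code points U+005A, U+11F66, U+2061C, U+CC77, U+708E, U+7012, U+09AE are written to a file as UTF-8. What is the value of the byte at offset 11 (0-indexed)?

0xB7

U+005A → 1-byte form 5A at offsets 0–0.
U+11F66 → 4-byte form F0 91 BD A6 at offsets 1–4.
U+2061C → 4-byte form F0 A0 98 9C at offsets 5–8.
U+CC77 → 3-byte form EC B1 B7 at offsets 9–11.
Offset 11 falls in char 4's range; it's byte 3 of EC B1 B7 = 0xB7.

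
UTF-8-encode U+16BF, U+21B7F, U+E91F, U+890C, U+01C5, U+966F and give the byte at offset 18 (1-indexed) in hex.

1-indexed offset 18 is 0-indexed offset 17.
U+16BF → 3-byte form E1 9A BF at offsets 0–2.
U+21B7F → 4-byte form F0 A1 AD BF at offsets 3–6.
U+E91F → 3-byte form EE A4 9F at offsets 7–9.
U+890C → 3-byte form E8 A4 8C at offsets 10–12.
U+01C5 → 2-byte form C7 85 at offsets 13–14.
U+966F → 3-byte form E9 99 AF at offsets 15–17.
Offset 17 falls in char 6's range; it's byte 3 of E9 99 AF = 0xAF.

0xAF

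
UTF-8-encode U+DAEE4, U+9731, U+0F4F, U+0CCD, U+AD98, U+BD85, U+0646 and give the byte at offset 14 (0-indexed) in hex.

0xB6

U+DAEE4 → 4-byte form F3 9A BB A4 at offsets 0–3.
U+9731 → 3-byte form E9 9C B1 at offsets 4–6.
U+0F4F → 3-byte form E0 BD 8F at offsets 7–9.
U+0CCD → 3-byte form E0 B3 8D at offsets 10–12.
U+AD98 → 3-byte form EA B6 98 at offsets 13–15.
Offset 14 falls in char 5's range; it's byte 2 of EA B6 98 = 0xB6.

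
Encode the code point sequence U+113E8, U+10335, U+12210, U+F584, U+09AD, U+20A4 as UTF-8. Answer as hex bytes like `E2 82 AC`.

U+113E8: 4-byte form → F0 91 8F A8.
U+10335: 4-byte form → F0 90 8C B5.
U+12210: 4-byte form → F0 92 88 90.
U+F584: 3-byte form → EF 96 84.
U+09AD: 3-byte form → E0 A6 AD.
U+20A4: 3-byte form → E2 82 A4.
Concatenated (21 bytes): F0 91 8F A8 F0 90 8C B5 F0 92 88 90 EF 96 84 E0 A6 AD E2 82 A4.

F0 91 8F A8 F0 90 8C B5 F0 92 88 90 EF 96 84 E0 A6 AD E2 82 A4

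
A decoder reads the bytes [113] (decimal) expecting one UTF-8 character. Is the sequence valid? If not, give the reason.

Leading byte 0x71 = 01110001 → 1-byte form.

valid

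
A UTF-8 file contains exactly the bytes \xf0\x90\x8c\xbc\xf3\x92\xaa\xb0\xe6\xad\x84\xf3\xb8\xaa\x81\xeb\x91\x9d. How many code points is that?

Byte at offset 0: 0xF0 = 11110000 → 4-byte char (#1). Advance 4.
Byte at offset 4: 0xF3 = 11110011 → 4-byte char (#2). Advance 4.
Byte at offset 8: 0xE6 = 11100110 → 3-byte char (#3). Advance 3.
Byte at offset 11: 0xF3 = 11110011 → 4-byte char (#4). Advance 4.
Byte at offset 15: 0xEB = 11101011 → 3-byte char (#5). Advance 3.
Reached end at offset 18 after 5 code points.

5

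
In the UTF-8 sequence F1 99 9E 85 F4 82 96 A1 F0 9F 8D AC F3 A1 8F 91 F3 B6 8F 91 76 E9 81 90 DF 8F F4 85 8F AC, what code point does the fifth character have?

U+F63D1

Offset 0: leading byte 0xF1 = 11110001 → 4-byte char #1 = F1 99 9E 85.
Offset 4: leading byte 0xF4 = 11110100 → 4-byte char #2 = F4 82 96 A1.
Offset 8: leading byte 0xF0 = 11110000 → 4-byte char #3 = F0 9F 8D AC.
Offset 12: leading byte 0xF3 = 11110011 → 4-byte char #4 = F3 A1 8F 91.
Offset 16: leading byte 0xF3 = 11110011 → 4-byte char #5 = F3 B6 8F 91.
Leading byte 0xF3 = 11110011 matches 11110xxx → 4-byte sequence.
Byte 1: 0xF3 = 11110011, payload 011 (3 bits).
Byte 2: 0xB6 = 10110110 (10xxxxxx ✓), payload 110110.
Byte 3: 0x8F = 10001111 (10xxxxxx ✓), payload 001111.
Byte 4: 0x91 = 10010001 (10xxxxxx ✓), payload 010001.
Concatenate: 011110110001111010001 = 0xF63D1 (21 bits → U+F63D1).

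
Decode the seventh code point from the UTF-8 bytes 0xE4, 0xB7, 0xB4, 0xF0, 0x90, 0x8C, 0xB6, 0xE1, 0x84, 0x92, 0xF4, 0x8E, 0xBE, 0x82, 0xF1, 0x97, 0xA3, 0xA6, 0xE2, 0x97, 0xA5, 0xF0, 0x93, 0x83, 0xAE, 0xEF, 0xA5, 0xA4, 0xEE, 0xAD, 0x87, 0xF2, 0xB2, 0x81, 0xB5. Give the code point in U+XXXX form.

Offset 0: leading byte 0xE4 = 11100100 → 3-byte char #1 = E4 B7 B4.
Offset 3: leading byte 0xF0 = 11110000 → 4-byte char #2 = F0 90 8C B6.
Offset 7: leading byte 0xE1 = 11100001 → 3-byte char #3 = E1 84 92.
Offset 10: leading byte 0xF4 = 11110100 → 4-byte char #4 = F4 8E BE 82.
Offset 14: leading byte 0xF1 = 11110001 → 4-byte char #5 = F1 97 A3 A6.
Offset 18: leading byte 0xE2 = 11100010 → 3-byte char #6 = E2 97 A5.
Offset 21: leading byte 0xF0 = 11110000 → 4-byte char #7 = F0 93 83 AE.
Leading byte 0xF0 = 11110000 matches 11110xxx → 4-byte sequence.
Byte 1: 0xF0 = 11110000, payload 000 (3 bits).
Byte 2: 0x93 = 10010011 (10xxxxxx ✓), payload 010011.
Byte 3: 0x83 = 10000011 (10xxxxxx ✓), payload 000011.
Byte 4: 0xAE = 10101110 (10xxxxxx ✓), payload 101110.
Concatenate: 000010011000011101110 = 0x130EE (21 bits → U+130EE).

U+130EE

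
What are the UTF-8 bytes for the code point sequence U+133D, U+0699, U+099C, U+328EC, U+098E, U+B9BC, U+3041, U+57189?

U+133D: 3-byte form → E1 8C BD.
U+0699: 2-byte form → DA 99.
U+099C: 3-byte form → E0 A6 9C.
U+328EC: 4-byte form → F0 B2 A3 AC.
U+098E: 3-byte form → E0 A6 8E.
U+B9BC: 3-byte form → EB A6 BC.
U+3041: 3-byte form → E3 81 81.
U+57189: 4-byte form → F1 97 86 89.
Concatenated (25 bytes): E1 8C BD DA 99 E0 A6 9C F0 B2 A3 AC E0 A6 8E EB A6 BC E3 81 81 F1 97 86 89.

E1 8C BD DA 99 E0 A6 9C F0 B2 A3 AC E0 A6 8E EB A6 BC E3 81 81 F1 97 86 89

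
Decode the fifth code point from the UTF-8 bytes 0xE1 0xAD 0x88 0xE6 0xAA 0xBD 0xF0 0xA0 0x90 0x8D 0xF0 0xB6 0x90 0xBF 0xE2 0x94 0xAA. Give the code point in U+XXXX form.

U+252A

Offset 0: leading byte 0xE1 = 11100001 → 3-byte char #1 = E1 AD 88.
Offset 3: leading byte 0xE6 = 11100110 → 3-byte char #2 = E6 AA BD.
Offset 6: leading byte 0xF0 = 11110000 → 4-byte char #3 = F0 A0 90 8D.
Offset 10: leading byte 0xF0 = 11110000 → 4-byte char #4 = F0 B6 90 BF.
Offset 14: leading byte 0xE2 = 11100010 → 3-byte char #5 = E2 94 AA.
Leading byte 0xE2 = 11100010 matches 1110xxxx → 3-byte sequence.
Byte 1: 0xE2 = 11100010, payload 0010 (4 bits).
Byte 2: 0x94 = 10010100 (10xxxxxx ✓), payload 010100.
Byte 3: 0xAA = 10101010 (10xxxxxx ✓), payload 101010.
Concatenate: 0010010100101010 = 0x252A (16 bits → U+252A).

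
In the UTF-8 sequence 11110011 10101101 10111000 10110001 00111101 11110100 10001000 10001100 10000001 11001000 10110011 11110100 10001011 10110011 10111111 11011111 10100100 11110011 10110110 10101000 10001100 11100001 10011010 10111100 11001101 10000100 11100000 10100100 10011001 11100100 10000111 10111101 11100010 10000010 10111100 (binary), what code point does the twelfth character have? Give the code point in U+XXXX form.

U+20BC

Offset 0: leading byte 0xF3 = 11110011 → 4-byte char #1 = F3 AD B8 B1.
Offset 4: leading byte 0x3D = 00111101 → 1-byte char #2 = 3D.
Offset 5: leading byte 0xF4 = 11110100 → 4-byte char #3 = F4 88 8C 81.
Offset 9: leading byte 0xC8 = 11001000 → 2-byte char #4 = C8 B3.
Offset 11: leading byte 0xF4 = 11110100 → 4-byte char #5 = F4 8B B3 BF.
Offset 15: leading byte 0xDF = 11011111 → 2-byte char #6 = DF A4.
Offset 17: leading byte 0xF3 = 11110011 → 4-byte char #7 = F3 B6 A8 8C.
Offset 21: leading byte 0xE1 = 11100001 → 3-byte char #8 = E1 9A BC.
Offset 24: leading byte 0xCD = 11001101 → 2-byte char #9 = CD 84.
Offset 26: leading byte 0xE0 = 11100000 → 3-byte char #10 = E0 A4 99.
Offset 29: leading byte 0xE4 = 11100100 → 3-byte char #11 = E4 87 BD.
Offset 32: leading byte 0xE2 = 11100010 → 3-byte char #12 = E2 82 BC.
Leading byte 0xE2 = 11100010 matches 1110xxxx → 3-byte sequence.
Byte 1: 0xE2 = 11100010, payload 0010 (4 bits).
Byte 2: 0x82 = 10000010 (10xxxxxx ✓), payload 000010.
Byte 3: 0xBC = 10111100 (10xxxxxx ✓), payload 111100.
Concatenate: 0010000010111100 = 0x20BC (16 bits → U+20BC).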